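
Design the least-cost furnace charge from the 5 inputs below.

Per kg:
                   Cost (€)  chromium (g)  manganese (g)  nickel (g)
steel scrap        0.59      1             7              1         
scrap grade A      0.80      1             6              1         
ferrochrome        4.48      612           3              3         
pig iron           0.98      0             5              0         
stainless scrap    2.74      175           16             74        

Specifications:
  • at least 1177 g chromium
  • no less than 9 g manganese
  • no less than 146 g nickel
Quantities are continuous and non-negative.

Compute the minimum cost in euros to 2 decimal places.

Set it up as a linear program. Let x1 = kg of steel scrap, x2 = kg of scrap grade A, x3 = kg of ferrochrome, x4 = kg of pig iron, x5 = kg of stainless scrap.
Minimize 0.59x1 + 0.8x2 + 4.48x3 + 0.98x4 + 2.74x5 with:
  1x1 + 1x2 + 612x3 + 175x5 ≥ 1177   (chromium)
  7x1 + 6x2 + 3x3 + 5x4 + 16x5 ≥ 9   (manganese)
  1x1 + 1x2 + 3x3 + 74x5 ≥ 146   (nickel)
  x1, x2, x3, x4, x5 ≥ 0.
The optimal basis is {ferrochrome, stainless scrap}; steel scrap, scrap grade A, pig iron drop out. The chromium and nickel requirements are met with equality.
So ferrochrome = 1.375 kg, stainless scrap = 1.917 kg.
Objective = 4.48·1.375 + 2.74·1.917 = 11.4126.

€11.41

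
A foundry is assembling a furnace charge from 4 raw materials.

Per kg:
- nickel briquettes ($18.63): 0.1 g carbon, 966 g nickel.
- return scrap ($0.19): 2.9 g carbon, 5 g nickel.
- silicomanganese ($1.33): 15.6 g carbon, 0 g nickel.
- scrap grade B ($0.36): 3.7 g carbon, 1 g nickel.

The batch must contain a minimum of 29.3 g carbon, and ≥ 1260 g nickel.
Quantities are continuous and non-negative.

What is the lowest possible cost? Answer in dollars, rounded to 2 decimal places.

$25.24

Let x1 = kg of nickel briquettes, x2 = kg of return scrap, x3 = kg of silicomanganese, x4 = kg of scrap grade B.
Minimise 18.63x1 + 0.19x2 + 1.33x3 + 0.36x4 s.t.:
  0.1x1 + 2.9x2 + 15.6x3 + 3.7x4 ≥ 29.3   (carbon)
  966x1 + 5x2 + 1x4 ≥ 1260   (nickel)
  x1, x2, x3, x4 ≥ 0.
The optimal basis is {nickel briquettes, return scrap}; silicomanganese, scrap grade B drop out. The carbon and nickel requirements are met with equality.
So nickel briquettes = 1.252 kg, return scrap = 10.06 kg.
Cost = 18.63·1.252 + 0.19·10.06 = 25.2362.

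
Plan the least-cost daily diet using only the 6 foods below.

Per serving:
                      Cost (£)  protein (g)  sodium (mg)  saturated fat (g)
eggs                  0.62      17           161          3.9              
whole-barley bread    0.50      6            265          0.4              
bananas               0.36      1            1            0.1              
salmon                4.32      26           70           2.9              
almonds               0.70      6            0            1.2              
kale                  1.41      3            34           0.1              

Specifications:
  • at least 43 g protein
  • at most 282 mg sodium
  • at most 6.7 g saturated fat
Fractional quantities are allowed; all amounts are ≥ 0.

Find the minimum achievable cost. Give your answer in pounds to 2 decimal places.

£4.88

Let x1 = servings of eggs, x2 = servings of whole-barley bread, x3 = servings of bananas, x4 = servings of salmon, x5 = servings of almonds, x6 = servings of kale.
Minimise 0.62x1 + 0.5x2 + 0.36x3 + 4.32x4 + 0.7x5 + 1.41x6 s.t.:
  17x1 + 6x2 + 1x3 + 26x4 + 6x5 + 3x6 ≥ 43   (protein)
  161x1 + 265x2 + 1x3 + 70x4 + 34x6 ≤ 282   (sodium)
  3.9x1 + 0.4x2 + 0.1x3 + 2.9x4 + 1.2x5 + 0.1x6 ≤ 6.7   (saturated fat)
  x1, x2, x3, x4, x5, x6 ≥ 0.
The optimal basis is {eggs, whole-barley bread, salmon}; bananas, almonds, kale drop out. The protein, sodium, saturated fat requirements are met with equality.
So eggs = 0.9789 servings, whole-barley bread = 0.2147 servings, salmon = 0.9642 servings.
Cost = 0.62·0.9789 + 0.5·0.2147 + 4.32·0.9642 = 4.8796.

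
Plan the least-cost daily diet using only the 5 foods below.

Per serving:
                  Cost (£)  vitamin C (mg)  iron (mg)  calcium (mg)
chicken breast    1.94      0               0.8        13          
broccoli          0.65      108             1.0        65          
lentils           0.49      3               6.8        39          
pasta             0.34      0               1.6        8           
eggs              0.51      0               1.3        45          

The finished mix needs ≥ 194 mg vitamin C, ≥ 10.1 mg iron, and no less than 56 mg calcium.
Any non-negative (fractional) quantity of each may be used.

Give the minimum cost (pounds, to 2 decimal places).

£1.75

Let x1 = servings of chicken breast, x2 = servings of broccoli, x3 = servings of lentils, x4 = servings of pasta, x5 = servings of eggs.
Minimize 1.94x1 + 0.65x2 + 0.49x3 + 0.34x4 + 0.51x5 with:
  108x2 + 3x3 ≥ 194   (vitamin C)
  0.8x1 + 1x2 + 6.8x3 + 1.6x4 + 1.3x5 ≥ 10.1   (iron)
  13x1 + 65x2 + 39x3 + 8x4 + 45x5 ≥ 56   (calcium)
  x1, x2, x3, x4, x5 ≥ 0.
The cheapest feasible vertex uses only broccoli, lentils; chicken breast, pasta, eggs are not used. Binding constraints: vitamin C and iron.
Optimal quantities: broccoli = 1.762 servings, lentils = 1.226 servings.
Objective = 0.65·1.762 + 0.49·1.226 = 1.7460.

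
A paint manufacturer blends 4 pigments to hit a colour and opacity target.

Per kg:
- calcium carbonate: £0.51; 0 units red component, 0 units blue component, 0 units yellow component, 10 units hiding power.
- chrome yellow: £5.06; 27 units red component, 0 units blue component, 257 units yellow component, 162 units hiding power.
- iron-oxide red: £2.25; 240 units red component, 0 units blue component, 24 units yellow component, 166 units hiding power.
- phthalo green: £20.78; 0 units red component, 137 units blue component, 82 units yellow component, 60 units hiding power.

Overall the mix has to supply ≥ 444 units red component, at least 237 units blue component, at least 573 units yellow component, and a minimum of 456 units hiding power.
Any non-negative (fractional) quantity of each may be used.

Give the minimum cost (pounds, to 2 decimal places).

This is a linear program. Let x1 = kg of calcium carbonate, x2 = kg of chrome yellow, x3 = kg of iron-oxide red, x4 = kg of phthalo green.
Minimize 0.51x1 + 5.06x2 + 2.25x3 + 20.78x4 s.t.:
  27x2 + 240x3 ≥ 444   (red component)
  137x4 ≥ 237   (blue component)
  257x2 + 24x3 + 82x4 ≥ 573   (yellow component)
  10x1 + 162x2 + 166x3 + 60x4 ≥ 456   (hiding power)
  x1, x2, x3, x4 ≥ 0.
The optimal basis is {chrome yellow, iron-oxide red, phthalo green}; calcium carbonate drops out. Binding constraints: red component, blue component, yellow component.
Solving gives x2 = 1.521, x3 = 1.679, x4 = 1.73.
Cost = 5.06·1.521 + 2.25·1.679 + 20.78·1.73 = 47.4234.

£47.42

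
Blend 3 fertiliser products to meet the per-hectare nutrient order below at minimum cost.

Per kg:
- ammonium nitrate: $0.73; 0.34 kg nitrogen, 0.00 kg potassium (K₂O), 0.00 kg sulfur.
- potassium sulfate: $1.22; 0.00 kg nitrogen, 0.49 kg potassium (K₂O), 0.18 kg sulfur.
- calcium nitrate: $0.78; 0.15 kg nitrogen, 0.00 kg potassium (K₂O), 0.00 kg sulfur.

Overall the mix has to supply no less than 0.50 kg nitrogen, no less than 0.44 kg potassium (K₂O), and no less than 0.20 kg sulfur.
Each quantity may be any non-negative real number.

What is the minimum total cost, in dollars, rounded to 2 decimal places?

$2.43

Let x1 = kg of ammonium nitrate, x2 = kg of potassium sulfate, x3 = kg of calcium nitrate.
Minimise 0.73x1 + 1.22x2 + 0.78x3 with:
  0.34x1 + 0.15x3 ≥ 0.5   (nitrogen)
  0.49x2 ≥ 0.44   (potassium (K₂O))
  0.18x2 ≥ 0.2   (sulfur)
  x1, x2, x3 ≥ 0.
The optimal basis is {ammonium nitrate, potassium sulfate}; calcium nitrate drops out. The nitrogen and sulfur requirements are met with equality.
So ammonium nitrate = 1.471 kg, potassium sulfate = 1.111 kg.
Objective = 0.73·1.471 + 1.22·1.111 = 2.4293.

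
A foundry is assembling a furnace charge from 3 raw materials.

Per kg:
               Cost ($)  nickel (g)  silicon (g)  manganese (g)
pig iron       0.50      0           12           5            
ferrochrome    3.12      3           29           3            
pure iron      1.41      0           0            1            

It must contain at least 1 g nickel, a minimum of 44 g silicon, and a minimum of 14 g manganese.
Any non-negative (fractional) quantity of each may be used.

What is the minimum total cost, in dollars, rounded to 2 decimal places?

Set it up as a linear program. Let x1 = kg of pig iron, x2 = kg of ferrochrome, x3 = kg of pure iron.
Minimise 0.5x1 + 3.12x2 + 1.41x3 with:
  3x2 ≥ 1   (nickel)
  12x1 + 29x2 ≥ 44   (silicon)
  5x1 + 3x2 + 1x3 ≥ 14   (manganese)
  x1, x2, x3 ≥ 0.
At the optimum only pig iron, ferrochrome are positive (pure iron = 0). The nickel and silicon requirements are met with equality.
Solving gives x1 = 2.861, x2 = 0.3333.
Cost = 0.5·2.861 + 3.12·0.3333 = 2.4704.

$2.47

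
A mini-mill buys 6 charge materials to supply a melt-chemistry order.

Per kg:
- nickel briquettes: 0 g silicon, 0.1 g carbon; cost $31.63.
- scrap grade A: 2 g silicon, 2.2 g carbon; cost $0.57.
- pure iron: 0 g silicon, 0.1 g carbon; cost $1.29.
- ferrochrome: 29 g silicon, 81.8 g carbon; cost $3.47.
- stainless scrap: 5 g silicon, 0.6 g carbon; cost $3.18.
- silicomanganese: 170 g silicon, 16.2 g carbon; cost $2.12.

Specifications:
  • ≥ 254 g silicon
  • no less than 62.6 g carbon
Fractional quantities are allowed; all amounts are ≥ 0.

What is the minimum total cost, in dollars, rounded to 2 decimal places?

$4.68

Treat it as an LP. Let x1 = kg of nickel briquettes, x2 = kg of scrap grade A, x3 = kg of pure iron, x4 = kg of ferrochrome, x5 = kg of stainless scrap, x6 = kg of silicomanganese.
Minimize 31.63x1 + 0.57x2 + 1.29x3 + 3.47x4 + 3.18x5 + 2.12x6 with:
  2x2 + 29x4 + 5x5 + 170x6 ≥ 254   (silicon)
  0.1x1 + 2.2x2 + 0.1x3 + 81.8x4 + 0.6x5 + 16.2x6 ≥ 62.6   (carbon)
  x1, x2, x3, x4, x5, x6 ≥ 0.
The cheapest feasible vertex uses only ferrochrome, silicomanganese; nickel briquettes, scrap grade A, pure iron, stainless scrap are not used. There the silicon and carbon constraints are tight.
Solving gives x4 = 0.4858, x6 = 1.411.
Objective = 3.47·0.4858 + 2.12·1.411 = 4.6770.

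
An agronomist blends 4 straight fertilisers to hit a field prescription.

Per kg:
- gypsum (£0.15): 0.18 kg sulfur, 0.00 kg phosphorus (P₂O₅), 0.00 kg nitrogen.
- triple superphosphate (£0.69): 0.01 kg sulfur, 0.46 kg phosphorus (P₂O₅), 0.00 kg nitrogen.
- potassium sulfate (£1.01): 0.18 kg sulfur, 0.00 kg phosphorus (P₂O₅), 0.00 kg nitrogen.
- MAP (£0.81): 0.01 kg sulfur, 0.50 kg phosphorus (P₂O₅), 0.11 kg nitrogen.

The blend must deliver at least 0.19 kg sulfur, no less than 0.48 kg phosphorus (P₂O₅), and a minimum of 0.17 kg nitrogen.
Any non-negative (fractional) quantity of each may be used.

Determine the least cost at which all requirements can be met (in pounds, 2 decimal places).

£1.40

Treat it as an LP. Let x1 = kg of gypsum, x2 = kg of triple superphosphate, x3 = kg of potassium sulfate, x4 = kg of MAP.
min 0.15x1 + 0.69x2 + 1.01x3 + 0.81x4 s.t.:
  0.18x1 + 0.01x2 + 0.18x3 + 0.01x4 ≥ 0.19   (sulfur)
  0.46x2 + 0.5x4 ≥ 0.48   (phosphorus (P₂O₅))
  0.11x4 ≥ 0.17   (nitrogen)
  x1, x2, x3, x4 ≥ 0.
The minimum-cost mix takes nothing from triple superphosphate, potassium sulfate — only gypsum, MAP. There the sulfur and nitrogen constraints are tight.
Optimal quantities: gypsum = 0.9697 kg, MAP = 1.545 kg.
Hence cost = 0.15·0.9697 + 0.81·1.545 = £1.3969.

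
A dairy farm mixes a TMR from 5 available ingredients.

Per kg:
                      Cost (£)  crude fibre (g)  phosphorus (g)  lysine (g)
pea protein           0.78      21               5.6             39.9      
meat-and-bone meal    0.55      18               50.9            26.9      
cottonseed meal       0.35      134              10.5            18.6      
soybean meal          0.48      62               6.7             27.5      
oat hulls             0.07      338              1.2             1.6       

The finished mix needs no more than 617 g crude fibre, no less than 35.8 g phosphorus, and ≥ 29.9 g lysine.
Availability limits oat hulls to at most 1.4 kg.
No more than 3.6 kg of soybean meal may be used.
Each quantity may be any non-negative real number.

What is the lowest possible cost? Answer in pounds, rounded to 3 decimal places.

Treat it as an LP. Let x1 = kg of pea protein, x2 = kg of meat-and-bone meal, x3 = kg of cottonseed meal, x4 = kg of soybean meal, x5 = kg of oat hulls.
Minimise 0.78x1 + 0.55x2 + 0.35x3 + 0.48x4 + 0.07x5 with:
  21x1 + 18x2 + 134x3 + 62x4 + 338x5 ≤ 617   (crude fibre)
  5.6x1 + 50.9x2 + 10.5x3 + 6.7x4 + 1.2x5 ≥ 35.8   (phosphorus)
  39.9x1 + 26.9x2 + 18.6x3 + 27.5x4 + 1.6x5 ≥ 29.9   (lysine)
  x5 ≤ 1.4
  x4 ≤ 3.6
  x1, x2, x3, x4, x5 ≥ 0.
At the optimum only meat-and-bone meal, soybean meal are positive (pea protein, cottonseed meal, oat hulls = 0). There the phosphorus and lysine constraints are tight.
Solving gives x2 = 0.643, x4 = 0.4583.
Objective = 0.55·0.643 + 0.48·0.4583 = 0.57363.

£0.574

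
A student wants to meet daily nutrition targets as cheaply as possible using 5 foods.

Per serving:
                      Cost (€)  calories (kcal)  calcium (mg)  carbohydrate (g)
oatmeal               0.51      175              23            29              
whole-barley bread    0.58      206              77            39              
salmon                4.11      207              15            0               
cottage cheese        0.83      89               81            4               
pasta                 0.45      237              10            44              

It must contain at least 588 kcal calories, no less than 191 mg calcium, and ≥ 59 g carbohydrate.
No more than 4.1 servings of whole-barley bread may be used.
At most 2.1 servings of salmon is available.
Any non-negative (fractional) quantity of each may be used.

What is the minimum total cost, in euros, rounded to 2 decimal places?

€1.58

Set it up as a linear program. Let x1 = servings of oatmeal, x2 = servings of whole-barley bread, x3 = servings of salmon, x4 = servings of cottage cheese, x5 = servings of pasta.
min 0.51x1 + 0.58x2 + 4.11x3 + 0.83x4 + 0.45x5 s.t.:
  175x1 + 206x2 + 207x3 + 89x4 + 237x5 ≥ 588   (calories)
  23x1 + 77x2 + 15x3 + 81x4 + 10x5 ≥ 191   (calcium)
  29x1 + 39x2 + 4x4 + 44x5 ≥ 59   (carbohydrate)
  x2 ≤ 4.1
  x3 ≤ 2.1
  x1, x2, x3, x4, x5 ≥ 0.
The minimum-cost mix takes nothing from oatmeal, salmon, cottage cheese — only whole-barley bread, pasta. There the calories and calcium constraints are tight.
So whole-barley bread = 2.433 servings, pasta = 0.3663 servings.
Total cost: 0.58·2.433 + 0.45·0.3663 = 1.5760.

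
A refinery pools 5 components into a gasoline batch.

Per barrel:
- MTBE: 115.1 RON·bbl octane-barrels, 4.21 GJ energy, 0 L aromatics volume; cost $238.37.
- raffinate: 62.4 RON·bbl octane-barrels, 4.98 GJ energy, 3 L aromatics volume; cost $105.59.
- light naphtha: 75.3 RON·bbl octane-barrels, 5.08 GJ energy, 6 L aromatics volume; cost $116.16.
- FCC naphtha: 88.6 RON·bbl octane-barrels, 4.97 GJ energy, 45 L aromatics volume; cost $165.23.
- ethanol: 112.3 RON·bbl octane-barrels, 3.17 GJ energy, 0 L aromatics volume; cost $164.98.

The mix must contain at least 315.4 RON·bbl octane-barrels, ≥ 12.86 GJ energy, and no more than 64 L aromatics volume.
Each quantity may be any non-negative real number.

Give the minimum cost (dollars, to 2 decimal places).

$470.77

Let x1 = barrels of MTBE, x2 = barrels of raffinate, x3 = barrels of light naphtha, x4 = barrels of FCC naphtha, x5 = barrels of ethanol.
min 238.37x1 + 105.59x2 + 116.16x3 + 165.23x4 + 164.98x5 with:
  115.1x1 + 62.4x2 + 75.3x3 + 88.6x4 + 112.3x5 ≥ 315.4   (octane-barrels)
  4.21x1 + 4.98x2 + 5.08x3 + 4.97x4 + 3.17x5 ≥ 12.86   (energy)
  3x2 + 6x3 + 45x4 ≤ 64   (aromatics volume)
  x1, x2, x3, x4, x5 ≥ 0.
At the optimum only light naphtha, ethanol are positive (MTBE, raffinate, FCC naphtha = 0). Binding constraints: octane-barrels and energy.
Optimal quantities: light naphtha = 1.3393 barrels, ethanol = 1.9105 barrels.
Cost = 116.16·1.3393 + 164.98·1.9105 = 470.7674.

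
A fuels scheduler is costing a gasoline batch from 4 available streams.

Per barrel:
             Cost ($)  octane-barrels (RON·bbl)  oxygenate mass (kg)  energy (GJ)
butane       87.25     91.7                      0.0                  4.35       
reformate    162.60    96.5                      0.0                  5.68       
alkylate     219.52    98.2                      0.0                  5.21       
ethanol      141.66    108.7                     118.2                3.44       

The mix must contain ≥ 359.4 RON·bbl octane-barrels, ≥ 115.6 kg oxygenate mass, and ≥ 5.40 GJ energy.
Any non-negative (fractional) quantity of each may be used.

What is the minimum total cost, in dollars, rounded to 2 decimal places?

Let x1 = barrels of butane, x2 = barrels of reformate, x3 = barrels of alkylate, x4 = barrels of ethanol.
Minimize 87.25x1 + 162.6x2 + 219.52x3 + 141.66x4 subject to:
  91.7x1 + 96.5x2 + 98.2x3 + 108.7x4 ≥ 359.4   (octane-barrels)
  118.2x4 ≥ 115.6   (oxygenate mass)
  4.35x1 + 5.68x2 + 5.21x3 + 3.44x4 ≥ 5.4   (energy)
  x1, x2, x3, x4 ≥ 0.
At the optimum only butane, ethanol are positive (reformate, alkylate = 0). The octane-barrels and oxygenate mass requirements are met with equality.
Solving gives x1 = 2.76, x4 = 0.978.
Objective = 87.25·2.76 + 141.66·0.978 = 379.3535.

$379.35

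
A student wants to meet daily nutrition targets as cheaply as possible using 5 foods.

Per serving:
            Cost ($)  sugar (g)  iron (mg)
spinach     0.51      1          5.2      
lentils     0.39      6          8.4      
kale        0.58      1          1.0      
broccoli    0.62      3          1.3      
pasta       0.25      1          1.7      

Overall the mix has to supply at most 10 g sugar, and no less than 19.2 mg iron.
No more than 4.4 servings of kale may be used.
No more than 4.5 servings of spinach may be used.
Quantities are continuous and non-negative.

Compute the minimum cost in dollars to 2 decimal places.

Let x1 = servings of spinach, x2 = servings of lentils, x3 = servings of kale, x4 = servings of broccoli, x5 = servings of pasta.
min 0.51x1 + 0.39x2 + 0.58x3 + 0.62x4 + 0.25x5 subject to:
  1x1 + 6x2 + 1x3 + 3x4 + 1x5 ≤ 10   (sugar)
  5.2x1 + 8.4x2 + 1x3 + 1.3x4 + 1.7x5 ≥ 19.2   (iron)
  x3 ≤ 4.4
  x1 ≤ 4.5
  x1, x2, x3, x4, x5 ≥ 0.
The cheapest feasible vertex uses only spinach, lentils; kale, broccoli, pasta are not used. There the sugar and iron constraints are tight.
That vertex is x1 = 1.368, x2 = 1.439.
Objective = 0.51·1.368 + 0.39·1.439 = 1.2589.

$1.26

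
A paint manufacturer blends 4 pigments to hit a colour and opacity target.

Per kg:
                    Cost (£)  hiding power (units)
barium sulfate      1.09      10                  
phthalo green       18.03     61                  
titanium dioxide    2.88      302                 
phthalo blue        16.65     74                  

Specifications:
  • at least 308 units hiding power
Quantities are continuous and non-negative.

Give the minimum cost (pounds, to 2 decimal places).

£2.94

Treat it as an LP. Let x1 = kg of barium sulfate, x2 = kg of phthalo green, x3 = kg of titanium dioxide, x4 = kg of phthalo blue.
min 1.09x1 + 18.03x2 + 2.88x3 + 16.65x4 with:
  10x1 + 61x2 + 302x3 + 74x4 ≥ 308   (hiding power)
  x1, x2, x3, x4 ≥ 0.
At the optimum only titanium dioxide is positive (barium sulfate, phthalo green, phthalo blue = 0). There the hiding power constraint is tight.
That vertex is x3 = 1.02.
Hence cost = 2.88·1.02 = £2.9376.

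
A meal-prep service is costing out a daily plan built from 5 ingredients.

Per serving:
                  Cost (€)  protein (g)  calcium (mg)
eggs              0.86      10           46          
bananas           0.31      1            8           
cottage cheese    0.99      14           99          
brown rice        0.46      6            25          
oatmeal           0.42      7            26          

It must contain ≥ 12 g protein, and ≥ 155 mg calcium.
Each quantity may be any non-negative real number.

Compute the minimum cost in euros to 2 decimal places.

€1.55

Let x1 = servings of eggs, x2 = servings of bananas, x3 = servings of cottage cheese, x4 = servings of brown rice, x5 = servings of oatmeal.
Minimise 0.86x1 + 0.31x2 + 0.99x3 + 0.46x4 + 0.42x5 with:
  10x1 + 1x2 + 14x3 + 6x4 + 7x5 ≥ 12   (protein)
  46x1 + 8x2 + 99x3 + 25x4 + 26x5 ≥ 155   (calcium)
  x1, x2, x3, x4, x5 ≥ 0.
The cheapest feasible vertex uses only cottage cheese; eggs, bananas, brown rice, oatmeal are not used. The calcium requirement is met with equality.
That vertex is x3 = 1.566.
Cost = 0.99·1.566 = 1.5503.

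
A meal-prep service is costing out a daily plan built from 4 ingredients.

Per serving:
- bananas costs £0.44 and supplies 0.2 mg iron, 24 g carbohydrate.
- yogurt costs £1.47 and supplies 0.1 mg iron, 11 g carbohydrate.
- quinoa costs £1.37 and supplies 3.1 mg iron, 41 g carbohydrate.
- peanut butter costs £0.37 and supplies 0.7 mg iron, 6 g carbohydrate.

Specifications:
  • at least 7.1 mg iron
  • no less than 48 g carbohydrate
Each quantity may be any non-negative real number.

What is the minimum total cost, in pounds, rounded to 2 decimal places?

Let x1 = servings of bananas, x2 = servings of yogurt, x3 = servings of quinoa, x4 = servings of peanut butter.
Minimise 0.44x1 + 1.47x2 + 1.37x3 + 0.37x4 s.t.:
  0.2x1 + 0.1x2 + 3.1x3 + 0.7x4 ≥ 7.1   (iron)
  24x1 + 11x2 + 41x3 + 6x4 ≥ 48   (carbohydrate)
  x1, x2, x3, x4 ≥ 0.
The minimum-cost mix takes nothing from bananas, yogurt, peanut butter — only quinoa. There the iron constraint is tight.
That vertex is x3 = 2.29.
Total cost: 1.37·2.29 = 3.1373.

£3.14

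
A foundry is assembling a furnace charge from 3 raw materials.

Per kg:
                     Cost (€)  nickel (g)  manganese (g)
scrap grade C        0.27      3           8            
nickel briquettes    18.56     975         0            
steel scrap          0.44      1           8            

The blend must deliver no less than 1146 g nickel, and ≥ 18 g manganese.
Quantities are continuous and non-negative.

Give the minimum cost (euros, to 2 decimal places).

Treat it as an LP. Let x1 = kg of scrap grade C, x2 = kg of nickel briquettes, x3 = kg of steel scrap.
min 0.27x1 + 18.56x2 + 0.44x3 with:
  3x1 + 975x2 + 1x3 ≥ 1146   (nickel)
  8x1 + 8x3 ≥ 18   (manganese)
  x1, x2, x3 ≥ 0.
The cheapest feasible vertex uses only scrap grade C, nickel briquettes; steel scrap is not used. There the nickel and manganese constraints are tight.
That vertex is x1 = 2.25, x2 = 1.168.
Hence cost = 0.27·2.25 + 18.56·1.168 = €22.2856.

€22.29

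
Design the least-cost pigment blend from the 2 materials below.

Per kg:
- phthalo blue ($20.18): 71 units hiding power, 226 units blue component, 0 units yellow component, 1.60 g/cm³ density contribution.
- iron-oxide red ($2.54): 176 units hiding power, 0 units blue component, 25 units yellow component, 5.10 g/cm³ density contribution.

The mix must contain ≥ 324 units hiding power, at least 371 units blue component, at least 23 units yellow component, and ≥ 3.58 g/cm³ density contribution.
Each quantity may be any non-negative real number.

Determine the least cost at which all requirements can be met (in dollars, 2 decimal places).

$36.12

Let x1 = kg of phthalo blue, x2 = kg of iron-oxide red.
Minimize 20.18x1 + 2.54x2 subject to:
  71x1 + 176x2 ≥ 324   (hiding power)
  226x1 ≥ 371   (blue component)
  25x2 ≥ 23   (yellow component)
  1.6x1 + 5.1x2 ≥ 3.58   (density contribution)
  x1, x2 ≥ 0.
Both inputs are positive at the optimum. Binding constraints: hiding power and blue component.
Solving gives x1 = 1.6416, x2 = 1.1787.
Objective = 20.18·1.6416 + 2.54·1.1787 = 36.1214.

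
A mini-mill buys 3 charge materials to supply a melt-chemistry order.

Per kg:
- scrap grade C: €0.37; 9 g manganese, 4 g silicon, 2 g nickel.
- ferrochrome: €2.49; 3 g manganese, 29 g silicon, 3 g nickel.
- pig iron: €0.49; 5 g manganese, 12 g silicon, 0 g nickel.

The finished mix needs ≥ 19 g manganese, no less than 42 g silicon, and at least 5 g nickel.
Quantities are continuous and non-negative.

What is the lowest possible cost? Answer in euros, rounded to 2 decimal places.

€2.23

Let x1 = kg of scrap grade C, x2 = kg of ferrochrome, x3 = kg of pig iron.
Minimise 0.37x1 + 2.49x2 + 0.49x3 subject to:
  9x1 + 3x2 + 5x3 ≥ 19   (manganese)
  4x1 + 29x2 + 12x3 ≥ 42   (silicon)
  2x1 + 3x2 ≥ 5   (nickel)
  x1, x2, x3 ≥ 0.
The cheapest feasible vertex uses only scrap grade C, pig iron; ferrochrome is not used. Binding constraints: silicon and nickel.
Solving gives x1 = 2.5, x3 = 2.667.
Total cost: 0.37·2.5 + 0.49·2.667 = 2.2318.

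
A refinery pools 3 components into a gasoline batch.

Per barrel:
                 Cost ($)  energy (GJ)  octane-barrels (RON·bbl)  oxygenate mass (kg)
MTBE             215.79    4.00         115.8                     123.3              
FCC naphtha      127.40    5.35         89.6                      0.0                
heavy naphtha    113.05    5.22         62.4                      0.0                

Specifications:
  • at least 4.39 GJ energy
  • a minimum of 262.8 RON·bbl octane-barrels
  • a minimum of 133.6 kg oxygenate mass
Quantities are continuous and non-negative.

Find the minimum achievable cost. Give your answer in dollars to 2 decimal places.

$429.08

Set it up as a linear program. Let x1 = barrels of MTBE, x2 = barrels of FCC naphtha, x3 = barrels of heavy naphtha.
Minimise 215.79x1 + 127.4x2 + 113.05x3 with:
  4x1 + 5.35x2 + 5.22x3 ≥ 4.39   (energy)
  115.8x1 + 89.6x2 + 62.4x3 ≥ 262.8   (octane-barrels)
  123.3x1 ≥ 133.6   (oxygenate mass)
  x1, x2, x3 ≥ 0.
At the optimum only MTBE, FCC naphtha are positive (heavy naphtha = 0). Binding constraints: octane-barrels and oxygenate mass.
Optimal quantities: MTBE = 1.08354 barrels, FCC naphtha = 1.53266 barrels.
Objective = 215.79·1.08354 + 127.4·1.53266 = 429.0780.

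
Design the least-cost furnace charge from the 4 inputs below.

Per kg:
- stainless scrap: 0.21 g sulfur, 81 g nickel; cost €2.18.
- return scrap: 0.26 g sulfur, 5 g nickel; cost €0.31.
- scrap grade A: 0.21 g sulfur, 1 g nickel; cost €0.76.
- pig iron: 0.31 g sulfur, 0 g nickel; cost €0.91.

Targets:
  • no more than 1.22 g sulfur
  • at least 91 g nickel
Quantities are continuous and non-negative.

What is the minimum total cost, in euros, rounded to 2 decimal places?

Let x1 = kg of stainless scrap, x2 = kg of return scrap, x3 = kg of scrap grade A, x4 = kg of pig iron.
Minimize 2.18x1 + 0.31x2 + 0.76x3 + 0.91x4 with:
  0.21x1 + 0.26x2 + 0.21x3 + 0.31x4 ≤ 1.22   (sulfur)
  81x1 + 5x2 + 1x3 ≥ 91   (nickel)
  x1, x2, x3, x4 ≥ 0.
The minimum-cost mix takes nothing from return scrap, scrap grade A, pig iron — only stainless scrap. The nickel requirement is met with equality.
Solving gives x1 = 1.123.
Hence cost = 2.18·1.123 = €2.4481.

€2.45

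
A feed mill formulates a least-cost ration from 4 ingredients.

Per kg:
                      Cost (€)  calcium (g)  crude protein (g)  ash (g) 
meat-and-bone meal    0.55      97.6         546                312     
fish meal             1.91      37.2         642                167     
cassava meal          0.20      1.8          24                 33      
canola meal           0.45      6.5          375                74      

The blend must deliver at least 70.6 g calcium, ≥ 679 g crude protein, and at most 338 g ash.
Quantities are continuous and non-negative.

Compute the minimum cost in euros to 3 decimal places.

This is a linear program. Let x1 = kg of meat-and-bone meal, x2 = kg of fish meal, x3 = kg of cassava meal, x4 = kg of canola meal.
Minimize 0.55x1 + 1.91x2 + 0.2x3 + 0.45x4 s.t.:
  97.6x1 + 37.2x2 + 1.8x3 + 6.5x4 ≥ 70.6   (calcium)
  546x1 + 642x2 + 24x3 + 375x4 ≥ 679   (crude protein)
  312x1 + 167x2 + 33x3 + 74x4 ≤ 338   (ash)
  x1, x2, x3, x4 ≥ 0.
At the optimum only meat-and-bone meal, canola meal are positive (fish meal, cassava meal = 0). Binding constraints: crude protein and ash.
That vertex is x1 = 0.9988, x4 = 0.3564.
Objective = 0.55·0.9988 + 0.45·0.3564 = 0.70972.

€0.710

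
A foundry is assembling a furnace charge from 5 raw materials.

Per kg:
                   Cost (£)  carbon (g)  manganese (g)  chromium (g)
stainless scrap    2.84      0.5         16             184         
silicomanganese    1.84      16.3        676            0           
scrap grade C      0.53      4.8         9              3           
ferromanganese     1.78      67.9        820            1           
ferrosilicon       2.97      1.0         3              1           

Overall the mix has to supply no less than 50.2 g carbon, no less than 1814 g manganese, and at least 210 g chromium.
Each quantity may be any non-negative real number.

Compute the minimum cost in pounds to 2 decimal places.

£7.11

Let x1 = kg of stainless scrap, x2 = kg of silicomanganese, x3 = kg of scrap grade C, x4 = kg of ferromanganese, x5 = kg of ferrosilicon.
Minimise 2.84x1 + 1.84x2 + 0.53x3 + 1.78x4 + 2.97x5 subject to:
  0.5x1 + 16.3x2 + 4.8x3 + 67.9x4 + 1x5 ≥ 50.2   (carbon)
  16x1 + 676x2 + 9x3 + 820x4 + 3x5 ≥ 1814   (manganese)
  184x1 + 3x3 + 1x4 + 1x5 ≥ 210   (chromium)
  x1, x2, x3, x4, x5 ≥ 0.
The optimal basis is {stainless scrap, ferromanganese}; silicomanganese, scrap grade C, ferrosilicon drop out. Binding constraints: manganese and chromium.
Optimal quantities: stainless scrap = 1.1294 kg, ferromanganese = 2.1902 kg.
Hence cost = 2.84·1.1294 + 1.78·2.1902 = £7.1061.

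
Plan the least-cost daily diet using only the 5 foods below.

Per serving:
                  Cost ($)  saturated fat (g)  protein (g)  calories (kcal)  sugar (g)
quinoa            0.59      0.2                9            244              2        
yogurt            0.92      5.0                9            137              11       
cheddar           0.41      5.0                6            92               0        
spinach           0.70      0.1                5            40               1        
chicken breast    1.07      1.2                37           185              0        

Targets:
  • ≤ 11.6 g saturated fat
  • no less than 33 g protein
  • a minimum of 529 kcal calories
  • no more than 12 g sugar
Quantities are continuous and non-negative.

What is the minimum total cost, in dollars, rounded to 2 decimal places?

Let x1 = servings of quinoa, x2 = servings of yogurt, x3 = servings of cheddar, x4 = servings of spinach, x5 = servings of chicken breast.
Minimise 0.59x1 + 0.92x2 + 0.41x3 + 0.7x4 + 1.07x5 with:
  0.2x1 + 5x2 + 5x3 + 0.1x4 + 1.2x5 ≤ 11.6   (saturated fat)
  9x1 + 9x2 + 6x3 + 5x4 + 37x5 ≥ 33   (protein)
  244x1 + 137x2 + 92x3 + 40x4 + 185x5 ≥ 529   (calories)
  2x1 + 11x2 + 1x4 ≤ 12   (sugar)
  x1, x2, x3, x4, x5 ≥ 0.
The minimum-cost mix takes nothing from yogurt, cheddar, spinach — only quinoa, chicken breast. Binding constraints: protein and calories.
Optimal quantities: quinoa = 1.829 servings, chicken breast = 0.447 servings.
Cost = 0.59·1.829 + 1.07·0.447 = 1.5574.

$1.56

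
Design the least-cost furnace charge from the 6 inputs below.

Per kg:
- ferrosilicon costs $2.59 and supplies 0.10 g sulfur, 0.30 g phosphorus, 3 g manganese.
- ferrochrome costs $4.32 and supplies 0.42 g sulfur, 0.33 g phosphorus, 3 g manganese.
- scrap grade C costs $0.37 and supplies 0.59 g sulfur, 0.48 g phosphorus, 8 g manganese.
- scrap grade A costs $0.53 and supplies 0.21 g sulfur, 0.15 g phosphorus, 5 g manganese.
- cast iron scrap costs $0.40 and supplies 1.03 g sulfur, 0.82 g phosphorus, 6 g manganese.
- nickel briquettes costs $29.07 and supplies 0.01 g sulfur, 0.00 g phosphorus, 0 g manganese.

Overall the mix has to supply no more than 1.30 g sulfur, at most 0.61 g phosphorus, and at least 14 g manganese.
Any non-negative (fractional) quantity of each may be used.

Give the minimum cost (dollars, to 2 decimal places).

Set it up as a linear program. Let x1 = kg of ferrosilicon, x2 = kg of ferrochrome, x3 = kg of scrap grade C, x4 = kg of scrap grade A, x5 = kg of cast iron scrap, x6 = kg of nickel briquettes.
Minimize 2.59x1 + 4.32x2 + 0.37x3 + 0.53x4 + 0.4x5 + 29.07x6 with:
  0.1x1 + 0.42x2 + 0.59x3 + 0.21x4 + 1.03x5 + 0.01x6 ≤ 1.3   (sulfur)
  0.3x1 + 0.33x2 + 0.48x3 + 0.15x4 + 0.82x5 ≤ 0.61   (phosphorus)
  3x1 + 3x2 + 8x3 + 5x4 + 6x5 ≥ 14   (manganese)
  x1, x2, x3, x4, x5, x6 ≥ 0.
At the optimum only scrap grade C, scrap grade A are positive (ferrosilicon, ferrochrome, cast iron scrap, nickel briquettes = 0). Binding constraints: phosphorus and manganese.
That vertex is x3 = 0.7917, x4 = 1.533.
Objective = 0.37·0.7917 + 0.53·1.533 = 1.1054.

$1.11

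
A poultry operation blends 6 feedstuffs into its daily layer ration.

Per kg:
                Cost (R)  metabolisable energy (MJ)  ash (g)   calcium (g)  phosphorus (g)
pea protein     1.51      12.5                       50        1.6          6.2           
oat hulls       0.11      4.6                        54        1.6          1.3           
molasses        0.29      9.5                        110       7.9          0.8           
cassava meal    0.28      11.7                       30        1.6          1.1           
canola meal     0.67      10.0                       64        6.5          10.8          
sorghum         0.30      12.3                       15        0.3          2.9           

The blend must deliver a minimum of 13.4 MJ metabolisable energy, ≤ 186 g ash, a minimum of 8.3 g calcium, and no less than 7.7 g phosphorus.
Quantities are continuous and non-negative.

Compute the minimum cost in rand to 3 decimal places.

R0.599

Let x1 = kg of pea protein, x2 = kg of oat hulls, x3 = kg of molasses, x4 = kg of cassava meal, x5 = kg of canola meal, x6 = kg of sorghum.
Minimise 1.51x1 + 0.11x2 + 0.29x3 + 0.28x4 + 0.67x5 + 0.3x6 subject to:
  12.5x1 + 4.6x2 + 9.5x3 + 11.7x4 + 10x5 + 12.3x6 ≥ 13.4   (metabolisable energy)
  50x1 + 54x2 + 110x3 + 30x4 + 64x5 + 15x6 ≤ 186   (ash)
  1.6x1 + 1.6x2 + 7.9x3 + 1.6x4 + 6.5x5 + 0.3x6 ≥ 8.3   (calcium)
  6.2x1 + 1.3x2 + 0.8x3 + 1.1x4 + 10.8x5 + 2.9x6 ≥ 7.7   (phosphorus)
  x1, x2, x3, x4, x5, x6 ≥ 0.
The cheapest feasible vertex uses only oat hulls, molasses, canola meal; pea protein, cassava meal, sorghum are not used. The metabolisable energy, calcium, phosphorus requirements are met with equality.
Solving gives x2 = 0.7989, x3 = 0.4061, x5 = 0.5867.
Hence cost = 0.11·0.7989 + 0.29·0.4061 + 0.67·0.5867 = R0.59874.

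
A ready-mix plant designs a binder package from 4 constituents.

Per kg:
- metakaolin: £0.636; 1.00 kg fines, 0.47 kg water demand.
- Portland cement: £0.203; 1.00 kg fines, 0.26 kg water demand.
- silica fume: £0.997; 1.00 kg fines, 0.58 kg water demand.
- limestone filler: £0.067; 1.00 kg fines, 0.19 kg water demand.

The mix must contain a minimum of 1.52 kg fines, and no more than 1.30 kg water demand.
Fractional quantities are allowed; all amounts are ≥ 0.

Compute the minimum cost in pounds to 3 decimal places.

Set it up as a linear program. Let x1 = kg of metakaolin, x2 = kg of Portland cement, x3 = kg of silica fume, x4 = kg of limestone filler.
min 0.636x1 + 0.203x2 + 0.997x3 + 0.067x4 with:
  1x1 + 1x2 + 1x3 + 1x4 ≥ 1.52   (fines)
  0.47x1 + 0.26x2 + 0.58x3 + 0.19x4 ≤ 1.3   (water demand)
  x1, x2, x3, x4 ≥ 0.
The minimum-cost mix takes nothing from metakaolin, Portland cement, silica fume — only limestone filler. The fines requirement is met with equality.
That vertex is x4 = 1.52.
Cost = 0.067·1.52 = 0.10184.

£0.102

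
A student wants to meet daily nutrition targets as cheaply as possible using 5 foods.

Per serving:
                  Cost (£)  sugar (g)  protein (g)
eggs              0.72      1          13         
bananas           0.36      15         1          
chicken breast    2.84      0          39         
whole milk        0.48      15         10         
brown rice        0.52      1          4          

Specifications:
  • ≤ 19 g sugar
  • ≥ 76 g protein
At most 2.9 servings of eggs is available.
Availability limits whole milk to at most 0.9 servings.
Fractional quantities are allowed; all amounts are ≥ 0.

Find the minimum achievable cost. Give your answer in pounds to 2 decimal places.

£4.65

This is a linear program. Let x1 = servings of eggs, x2 = servings of bananas, x3 = servings of chicken breast, x4 = servings of whole milk, x5 = servings of brown rice.
Minimise 0.72x1 + 0.36x2 + 2.84x3 + 0.48x4 + 0.52x5 with:
  1x1 + 15x2 + 15x4 + 1x5 ≤ 19   (sugar)
  13x1 + 1x2 + 39x3 + 10x4 + 4x5 ≥ 76   (protein)
  x1 ≤ 2.9
  x4 ≤ 0.9
  x1, x2, x3, x4, x5 ≥ 0.
At the optimum only eggs, chicken breast, whole milk are positive (bananas, brown rice = 0). The protein, the eggs cap, the whole milk cap requirements are met with equality.
Optimal quantities: eggs = 2.9 servings, chicken breast = 0.7513 servings, whole milk = 0.9 servings.
Hence cost = 0.72·2.9 + 2.84·0.7513 + 0.48·0.9 = £4.6537.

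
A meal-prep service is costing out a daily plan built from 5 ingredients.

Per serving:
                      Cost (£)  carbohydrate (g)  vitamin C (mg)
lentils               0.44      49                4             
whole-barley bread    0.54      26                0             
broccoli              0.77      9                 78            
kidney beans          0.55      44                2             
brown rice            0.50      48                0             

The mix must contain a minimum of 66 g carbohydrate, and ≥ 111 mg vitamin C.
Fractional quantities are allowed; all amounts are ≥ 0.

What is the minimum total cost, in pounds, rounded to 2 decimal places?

£1.53

Let x1 = servings of lentils, x2 = servings of whole-barley bread, x3 = servings of broccoli, x4 = servings of kidney beans, x5 = servings of brown rice.
min 0.44x1 + 0.54x2 + 0.77x3 + 0.55x4 + 0.5x5 s.t.:
  49x1 + 26x2 + 9x3 + 44x4 + 48x5 ≥ 66   (carbohydrate)
  4x1 + 78x3 + 2x4 ≥ 111   (vitamin C)
  x1, x2, x3, x4, x5 ≥ 0.
The minimum-cost mix takes nothing from whole-barley bread, kidney beans, brown rice — only lentils, broccoli. Binding constraints: carbohydrate and vitamin C.
That vertex is x1 = 1.096, x3 = 1.367.
Objective = 0.44·1.096 + 0.77·1.367 = 1.5348.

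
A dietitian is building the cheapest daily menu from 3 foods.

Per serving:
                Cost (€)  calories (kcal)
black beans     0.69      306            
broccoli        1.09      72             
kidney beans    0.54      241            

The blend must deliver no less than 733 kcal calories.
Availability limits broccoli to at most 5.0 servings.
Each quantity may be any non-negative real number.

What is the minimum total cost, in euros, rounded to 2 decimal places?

Set it up as a linear program. Let x1 = servings of black beans, x2 = servings of broccoli, x3 = servings of kidney beans.
Minimize 0.69x1 + 1.09x2 + 0.54x3 subject to:
  306x1 + 72x2 + 241x3 ≥ 733   (calories)
  x2 ≤ 5
  x1, x2, x3 ≥ 0.
The optimal basis is {kidney beans}; black beans, broccoli drop out. Binding constraint: calories.
So kidney beans = 3.041 servings.
Hence cost = 0.54·3.041 = €1.6421.

€1.64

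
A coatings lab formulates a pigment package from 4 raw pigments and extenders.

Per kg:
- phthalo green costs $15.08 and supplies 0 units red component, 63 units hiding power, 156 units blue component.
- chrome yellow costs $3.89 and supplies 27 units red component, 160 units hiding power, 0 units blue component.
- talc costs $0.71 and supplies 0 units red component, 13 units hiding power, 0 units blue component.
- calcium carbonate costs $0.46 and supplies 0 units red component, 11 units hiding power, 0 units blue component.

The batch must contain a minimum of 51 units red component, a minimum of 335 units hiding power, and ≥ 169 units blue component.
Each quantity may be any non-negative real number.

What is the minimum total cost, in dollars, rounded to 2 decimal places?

$23.68

Treat it as an LP. Let x1 = kg of phthalo green, x2 = kg of chrome yellow, x3 = kg of talc, x4 = kg of calcium carbonate.
min 15.08x1 + 3.89x2 + 0.71x3 + 0.46x4 subject to:
  27x2 ≥ 51   (red component)
  63x1 + 160x2 + 13x3 + 11x4 ≥ 335   (hiding power)
  156x1 ≥ 169   (blue component)
  x1, x2, x3, x4 ≥ 0.
The cheapest feasible vertex uses only phthalo green, chrome yellow; talc, calcium carbonate are not used. Binding constraints: red component and blue component.
So phthalo green = 1.083 kg, chrome yellow = 1.889 kg.
Total cost: 15.08·1.083 + 3.89·1.889 = 23.6799.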